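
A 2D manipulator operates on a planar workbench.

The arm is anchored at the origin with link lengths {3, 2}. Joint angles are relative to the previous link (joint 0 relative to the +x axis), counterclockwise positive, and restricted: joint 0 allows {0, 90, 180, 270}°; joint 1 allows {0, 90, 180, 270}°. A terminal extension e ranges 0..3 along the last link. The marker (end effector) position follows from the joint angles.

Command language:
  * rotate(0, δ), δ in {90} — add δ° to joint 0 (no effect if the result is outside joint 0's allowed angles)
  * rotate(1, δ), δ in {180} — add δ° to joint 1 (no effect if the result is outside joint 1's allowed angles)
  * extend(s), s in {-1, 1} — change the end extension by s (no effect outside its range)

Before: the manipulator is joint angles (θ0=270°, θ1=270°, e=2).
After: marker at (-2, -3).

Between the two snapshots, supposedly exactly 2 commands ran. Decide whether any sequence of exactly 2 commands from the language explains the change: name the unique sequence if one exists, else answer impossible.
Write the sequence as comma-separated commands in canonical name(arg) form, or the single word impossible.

extend(-1), extend(-1)

t0: joint angles (θ0=270°, θ1=270°, e=2)
step 1 (extend(-1)): joint angles (θ0=270°, θ1=270°, e=1)
step 2 (extend(-1)): joint angles (θ0=270°, θ1=270°, e=0)
no rival 2-sequence matches.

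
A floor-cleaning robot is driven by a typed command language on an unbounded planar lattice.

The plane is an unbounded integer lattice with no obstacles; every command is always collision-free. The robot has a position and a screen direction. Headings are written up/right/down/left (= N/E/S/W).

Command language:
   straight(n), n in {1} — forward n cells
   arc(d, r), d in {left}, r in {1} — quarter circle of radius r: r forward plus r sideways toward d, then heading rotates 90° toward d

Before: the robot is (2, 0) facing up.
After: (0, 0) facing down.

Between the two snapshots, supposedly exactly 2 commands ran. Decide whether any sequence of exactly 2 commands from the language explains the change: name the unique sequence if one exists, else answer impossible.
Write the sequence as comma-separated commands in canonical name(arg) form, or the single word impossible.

arc(left, 1), arc(left, 1)

key: cell and facing (now S) both changed — the 2 commands mix motion and turning
from: (2, 0) facing up
[1] after arc(left, 1): (1, 1) facing left
[2] after arc(left, 1): (0, 0) facing down
all 4 alternatives checked — unique.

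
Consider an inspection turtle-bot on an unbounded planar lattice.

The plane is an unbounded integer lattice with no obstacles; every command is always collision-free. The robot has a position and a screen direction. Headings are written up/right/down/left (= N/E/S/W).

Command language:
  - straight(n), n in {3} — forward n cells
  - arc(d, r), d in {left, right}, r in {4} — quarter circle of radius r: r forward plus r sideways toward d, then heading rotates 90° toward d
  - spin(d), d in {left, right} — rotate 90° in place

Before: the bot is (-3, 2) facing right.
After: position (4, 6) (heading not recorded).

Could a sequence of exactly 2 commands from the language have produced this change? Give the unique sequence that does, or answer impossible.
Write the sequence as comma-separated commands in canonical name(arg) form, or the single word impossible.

key: order matters: swapping straight(3) and arc(left, 4) lands elsewhere
from: (-3, 2) facing right
[1] after straight(3): (0, 2) facing right
[2] after arc(left, 4): (4, 6) facing up
all 25 alternatives checked — unique.

straight(3), arc(left, 4)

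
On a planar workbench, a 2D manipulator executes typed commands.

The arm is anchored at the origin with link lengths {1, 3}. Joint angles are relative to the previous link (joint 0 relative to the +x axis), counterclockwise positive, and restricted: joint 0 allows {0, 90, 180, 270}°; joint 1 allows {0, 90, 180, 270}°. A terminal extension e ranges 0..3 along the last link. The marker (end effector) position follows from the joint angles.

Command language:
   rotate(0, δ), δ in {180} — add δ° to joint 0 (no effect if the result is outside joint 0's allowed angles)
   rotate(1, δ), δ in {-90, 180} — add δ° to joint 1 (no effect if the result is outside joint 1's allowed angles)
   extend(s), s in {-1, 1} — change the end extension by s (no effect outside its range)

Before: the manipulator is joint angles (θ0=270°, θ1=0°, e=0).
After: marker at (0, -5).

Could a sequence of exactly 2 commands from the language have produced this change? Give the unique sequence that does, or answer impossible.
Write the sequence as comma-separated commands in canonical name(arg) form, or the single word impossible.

key: order matters: swapping extend(-1) and extend(1) lands elsewhere
from: joint angles (θ0=270°, θ1=0°, e=0)
step 1 (extend(-1)): joint angles (θ0=270°, θ1=0°, e=0)
step 2 (extend(1)): joint angles (θ0=270°, θ1=0°, e=1)
no rival 2-sequence matches.

extend(-1), extend(1)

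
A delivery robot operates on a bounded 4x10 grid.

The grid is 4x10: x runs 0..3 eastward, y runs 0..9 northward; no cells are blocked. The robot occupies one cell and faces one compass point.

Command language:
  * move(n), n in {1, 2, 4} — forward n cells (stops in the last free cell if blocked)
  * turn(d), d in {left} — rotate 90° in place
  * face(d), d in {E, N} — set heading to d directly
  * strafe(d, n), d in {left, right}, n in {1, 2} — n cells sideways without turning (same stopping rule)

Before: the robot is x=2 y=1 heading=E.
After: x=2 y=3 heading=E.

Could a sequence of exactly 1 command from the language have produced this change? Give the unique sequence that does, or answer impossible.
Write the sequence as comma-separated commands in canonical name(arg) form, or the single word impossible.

key: still facing E — the one step turns nothing
begin: x=2 y=1 heading=E
1. strafe(left, 2) → x=2 y=3 heading=E
no other 1-command option fits: unique.

strafe(left, 2)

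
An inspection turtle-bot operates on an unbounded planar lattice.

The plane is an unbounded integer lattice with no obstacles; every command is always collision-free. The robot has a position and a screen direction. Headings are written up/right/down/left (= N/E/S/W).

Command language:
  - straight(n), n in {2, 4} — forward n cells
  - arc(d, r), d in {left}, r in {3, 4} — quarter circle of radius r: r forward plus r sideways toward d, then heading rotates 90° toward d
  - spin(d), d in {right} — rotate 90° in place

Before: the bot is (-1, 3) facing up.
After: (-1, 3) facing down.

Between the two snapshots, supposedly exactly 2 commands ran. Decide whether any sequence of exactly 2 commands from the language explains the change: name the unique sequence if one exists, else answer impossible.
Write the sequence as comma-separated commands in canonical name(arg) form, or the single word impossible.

spin(right), spin(right)

key: (-1,3) unmoved — no command in the sequence translates
start: (-1, 3) facing up
t=1 spin(right) ⇒ (-1, 3) facing right
t=2 spin(right) ⇒ (-1, 3) facing down
no rival 2-sequence matches.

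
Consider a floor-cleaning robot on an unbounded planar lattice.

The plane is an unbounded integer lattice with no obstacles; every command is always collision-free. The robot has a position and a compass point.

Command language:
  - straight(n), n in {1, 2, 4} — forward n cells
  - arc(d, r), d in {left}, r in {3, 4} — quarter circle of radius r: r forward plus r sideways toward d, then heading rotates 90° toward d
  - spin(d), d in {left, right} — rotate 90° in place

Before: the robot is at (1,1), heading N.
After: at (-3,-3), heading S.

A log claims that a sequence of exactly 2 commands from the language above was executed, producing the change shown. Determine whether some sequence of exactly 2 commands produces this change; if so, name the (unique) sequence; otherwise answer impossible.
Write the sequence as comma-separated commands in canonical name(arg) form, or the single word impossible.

spin(left), arc(left, 4)

key: position moved to (-3,-3) AND the heading swung to S — translation plus rotation needed
from: at (1,1), heading N
1. spin(left) → at (1,1), heading W
2. arc(left, 4) → at (-3,-3), heading S
no rival 2-sequence matches.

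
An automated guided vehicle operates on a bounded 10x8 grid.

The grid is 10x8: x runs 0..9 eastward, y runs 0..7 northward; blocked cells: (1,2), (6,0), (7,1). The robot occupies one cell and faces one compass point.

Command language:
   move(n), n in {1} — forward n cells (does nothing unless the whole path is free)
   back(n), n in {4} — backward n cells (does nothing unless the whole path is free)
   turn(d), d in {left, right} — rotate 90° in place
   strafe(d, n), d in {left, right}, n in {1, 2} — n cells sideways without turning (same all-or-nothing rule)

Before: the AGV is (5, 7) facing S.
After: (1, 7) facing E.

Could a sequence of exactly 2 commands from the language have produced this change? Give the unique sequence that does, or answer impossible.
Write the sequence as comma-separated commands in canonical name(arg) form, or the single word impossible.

turn(left), back(4)

key: cell and facing (now E) both changed — the 2 commands mix motion and turning
begin: (5, 7) facing S
1. turn(left) → (5, 7) facing E
2. back(4) → (1, 7) facing E
no rival 2-sequence matches.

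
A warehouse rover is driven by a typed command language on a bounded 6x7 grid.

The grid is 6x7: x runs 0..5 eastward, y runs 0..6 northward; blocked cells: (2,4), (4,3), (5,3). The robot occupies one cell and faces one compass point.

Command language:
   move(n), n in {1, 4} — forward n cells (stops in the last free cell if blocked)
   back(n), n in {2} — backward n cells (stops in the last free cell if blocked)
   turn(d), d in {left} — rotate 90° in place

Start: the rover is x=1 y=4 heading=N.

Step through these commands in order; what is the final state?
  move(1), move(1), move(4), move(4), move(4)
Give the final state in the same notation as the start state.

x=1 y=6 heading=N

from: x=1 y=4 heading=N
step 1 (move(1)): x=1 y=5 heading=N
step 2 (move(1)): x=1 y=6 heading=N
step 3 (move(4)): x=1 y=6 heading=N
step 4 (move(4)): x=1 y=6 heading=N
step 5 (move(4)): x=1 y=6 heading=N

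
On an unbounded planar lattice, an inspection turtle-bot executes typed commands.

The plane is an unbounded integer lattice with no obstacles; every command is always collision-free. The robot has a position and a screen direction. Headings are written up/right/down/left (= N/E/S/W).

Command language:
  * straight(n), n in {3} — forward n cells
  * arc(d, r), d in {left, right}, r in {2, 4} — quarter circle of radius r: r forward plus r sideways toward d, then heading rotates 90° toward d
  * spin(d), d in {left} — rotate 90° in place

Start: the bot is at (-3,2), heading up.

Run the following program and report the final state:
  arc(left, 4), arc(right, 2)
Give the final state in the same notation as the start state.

t0: at (-3,2), heading up
[1] after arc(left, 4): at (-7,6), heading left
[2] after arc(right, 2): at (-9,8), heading up

at (-9,8), heading up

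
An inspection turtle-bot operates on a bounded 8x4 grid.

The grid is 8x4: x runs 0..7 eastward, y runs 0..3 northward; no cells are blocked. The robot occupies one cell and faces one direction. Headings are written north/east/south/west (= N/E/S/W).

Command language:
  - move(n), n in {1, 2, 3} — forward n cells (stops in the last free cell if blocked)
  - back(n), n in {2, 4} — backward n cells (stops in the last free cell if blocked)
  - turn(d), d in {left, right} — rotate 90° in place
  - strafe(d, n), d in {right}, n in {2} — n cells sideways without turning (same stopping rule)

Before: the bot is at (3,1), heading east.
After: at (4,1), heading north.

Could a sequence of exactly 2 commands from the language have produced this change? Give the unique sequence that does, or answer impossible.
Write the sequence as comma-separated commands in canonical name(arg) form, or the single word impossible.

move(1), turn(left)

key: order matters: swapping move(1) and turn(left) lands elsewhere
from: at (3,1), heading east
step 1 (move(1)): at (4,1), heading east
step 2 (turn(left)): at (4,1), heading north
no rival 2-sequence matches.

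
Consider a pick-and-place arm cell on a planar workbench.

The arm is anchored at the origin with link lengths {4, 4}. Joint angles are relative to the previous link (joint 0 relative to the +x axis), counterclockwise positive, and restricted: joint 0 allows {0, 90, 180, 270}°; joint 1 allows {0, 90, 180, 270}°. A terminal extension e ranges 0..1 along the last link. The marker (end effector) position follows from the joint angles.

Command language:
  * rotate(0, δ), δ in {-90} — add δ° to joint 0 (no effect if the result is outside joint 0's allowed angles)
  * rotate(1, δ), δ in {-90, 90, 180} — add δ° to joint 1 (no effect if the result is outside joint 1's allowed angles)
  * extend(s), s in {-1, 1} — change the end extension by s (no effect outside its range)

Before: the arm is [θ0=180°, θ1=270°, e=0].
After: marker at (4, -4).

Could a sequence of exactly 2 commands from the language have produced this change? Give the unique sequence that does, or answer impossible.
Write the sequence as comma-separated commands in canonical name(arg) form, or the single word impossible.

rotate(0, -90), rotate(0, -90)

t0: [θ0=180°, θ1=270°, e=0]
t=1 rotate(0, -90) ⇒ [θ0=90°, θ1=270°, e=0]
t=2 rotate(0, -90) ⇒ [θ0=0°, θ1=270°, e=0]
all 36 alternatives checked — unique.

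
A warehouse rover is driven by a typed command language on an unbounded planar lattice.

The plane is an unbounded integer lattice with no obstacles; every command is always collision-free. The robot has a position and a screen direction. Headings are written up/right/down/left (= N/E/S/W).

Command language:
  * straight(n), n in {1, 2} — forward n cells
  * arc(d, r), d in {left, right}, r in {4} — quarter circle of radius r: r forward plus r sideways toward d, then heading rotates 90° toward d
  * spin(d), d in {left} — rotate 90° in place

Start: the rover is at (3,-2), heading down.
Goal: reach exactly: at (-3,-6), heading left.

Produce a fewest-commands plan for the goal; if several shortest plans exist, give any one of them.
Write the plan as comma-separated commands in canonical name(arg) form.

from: at (3,-2), heading down
t=1 arc(right, 4) ⇒ at (-1,-6), heading left
t=2 straight(2) ⇒ at (-3,-6), heading left
shorter routes all fall short; 2 is best.

arc(right, 4), straight(2)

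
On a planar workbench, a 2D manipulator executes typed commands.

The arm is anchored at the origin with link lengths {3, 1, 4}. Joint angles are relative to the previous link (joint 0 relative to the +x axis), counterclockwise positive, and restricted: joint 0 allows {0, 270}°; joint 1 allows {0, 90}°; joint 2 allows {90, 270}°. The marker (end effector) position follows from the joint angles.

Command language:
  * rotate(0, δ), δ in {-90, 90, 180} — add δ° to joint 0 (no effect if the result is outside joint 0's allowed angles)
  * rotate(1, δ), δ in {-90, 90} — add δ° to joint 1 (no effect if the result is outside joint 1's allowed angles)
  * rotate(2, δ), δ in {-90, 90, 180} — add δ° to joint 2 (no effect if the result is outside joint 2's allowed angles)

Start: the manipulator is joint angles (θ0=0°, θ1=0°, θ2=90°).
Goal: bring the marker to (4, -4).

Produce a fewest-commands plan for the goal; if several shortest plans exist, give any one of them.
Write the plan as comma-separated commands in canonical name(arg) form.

rotate(0, -90)

t0: joint angles (θ0=0°, θ1=0°, θ2=90°)
[1] after rotate(0, -90): joint angles (θ0=270°, θ1=0°, θ2=90°)
shorter routes all fall short; 1 is best.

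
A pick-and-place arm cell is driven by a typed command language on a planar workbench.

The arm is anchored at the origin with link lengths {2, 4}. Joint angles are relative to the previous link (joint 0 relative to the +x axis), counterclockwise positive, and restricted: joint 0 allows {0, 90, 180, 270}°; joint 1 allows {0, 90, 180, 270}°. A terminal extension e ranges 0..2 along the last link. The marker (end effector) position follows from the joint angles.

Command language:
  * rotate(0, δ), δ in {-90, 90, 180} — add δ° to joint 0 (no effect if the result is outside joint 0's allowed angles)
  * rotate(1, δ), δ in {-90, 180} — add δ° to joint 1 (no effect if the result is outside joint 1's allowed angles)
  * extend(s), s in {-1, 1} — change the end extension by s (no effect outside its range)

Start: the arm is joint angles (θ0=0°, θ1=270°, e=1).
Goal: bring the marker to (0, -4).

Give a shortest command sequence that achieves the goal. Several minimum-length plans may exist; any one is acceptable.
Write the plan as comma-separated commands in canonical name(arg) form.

rotate(1, -90), rotate(0, 90), extend(1)

initial: joint angles (θ0=0°, θ1=270°, e=1)
step 1 (rotate(1, -90)): joint angles (θ0=0°, θ1=180°, e=1)
step 2 (rotate(0, 90)): joint angles (θ0=90°, θ1=180°, e=1)
step 3 (extend(1)): joint angles (θ0=90°, θ1=180°, e=2)
shorter routes all fall short; 3 is best.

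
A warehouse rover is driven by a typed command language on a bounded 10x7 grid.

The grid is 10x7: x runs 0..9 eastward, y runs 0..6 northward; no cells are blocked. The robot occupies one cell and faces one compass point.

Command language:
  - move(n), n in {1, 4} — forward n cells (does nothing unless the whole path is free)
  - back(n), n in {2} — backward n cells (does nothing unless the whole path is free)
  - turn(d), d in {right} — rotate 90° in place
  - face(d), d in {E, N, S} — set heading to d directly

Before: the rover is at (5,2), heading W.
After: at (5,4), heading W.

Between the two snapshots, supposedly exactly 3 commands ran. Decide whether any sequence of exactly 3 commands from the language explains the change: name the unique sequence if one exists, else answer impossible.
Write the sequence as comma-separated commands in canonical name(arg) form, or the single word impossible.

key: still facing W at the end — net rotation zero over 3 steps
initial: at (5,2), heading W
step 1 (face(S)): at (5,2), heading S
step 2 (back(2)): at (5,4), heading S
step 3 (turn(right)): at (5,4), heading W
no other 3-command option fits: unique.

face(S), back(2), turn(right)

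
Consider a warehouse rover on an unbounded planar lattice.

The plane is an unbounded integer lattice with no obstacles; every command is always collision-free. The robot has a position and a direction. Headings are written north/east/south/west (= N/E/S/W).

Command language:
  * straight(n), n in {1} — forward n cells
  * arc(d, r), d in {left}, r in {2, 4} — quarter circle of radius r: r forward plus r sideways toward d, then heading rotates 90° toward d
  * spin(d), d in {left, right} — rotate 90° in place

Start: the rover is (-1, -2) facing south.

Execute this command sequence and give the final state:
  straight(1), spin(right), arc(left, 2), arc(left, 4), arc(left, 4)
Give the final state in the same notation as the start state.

(5, -5) facing north

t0: (-1, -2) facing south
step 1 (straight(1)): (-1, -3) facing south
step 2 (spin(right)): (-1, -3) facing west
step 3 (arc(left, 2)): (-3, -5) facing south
step 4 (arc(left, 4)): (1, -9) facing east
step 5 (arc(left, 4)): (5, -5) facing north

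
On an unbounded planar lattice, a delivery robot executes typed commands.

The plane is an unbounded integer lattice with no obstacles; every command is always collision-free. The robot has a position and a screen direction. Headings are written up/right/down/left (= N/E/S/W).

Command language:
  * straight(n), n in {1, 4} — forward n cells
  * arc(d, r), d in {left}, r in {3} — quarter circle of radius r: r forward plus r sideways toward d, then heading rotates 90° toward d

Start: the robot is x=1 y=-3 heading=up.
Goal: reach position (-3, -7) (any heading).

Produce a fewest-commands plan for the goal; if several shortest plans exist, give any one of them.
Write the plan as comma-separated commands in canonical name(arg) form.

initial: x=1 y=-3 heading=up
1. arc(left, 3) → x=-2 y=0 heading=left
2. straight(1) → x=-3 y=0 heading=left
3. arc(left, 3) → x=-6 y=-3 heading=down
4. straight(1) → x=-6 y=-4 heading=down
5. arc(left, 3) → x=-3 y=-7 heading=right
nothing shorter than 5 reaches the goal.

arc(left, 3), straight(1), arc(left, 3), straight(1), arc(left, 3)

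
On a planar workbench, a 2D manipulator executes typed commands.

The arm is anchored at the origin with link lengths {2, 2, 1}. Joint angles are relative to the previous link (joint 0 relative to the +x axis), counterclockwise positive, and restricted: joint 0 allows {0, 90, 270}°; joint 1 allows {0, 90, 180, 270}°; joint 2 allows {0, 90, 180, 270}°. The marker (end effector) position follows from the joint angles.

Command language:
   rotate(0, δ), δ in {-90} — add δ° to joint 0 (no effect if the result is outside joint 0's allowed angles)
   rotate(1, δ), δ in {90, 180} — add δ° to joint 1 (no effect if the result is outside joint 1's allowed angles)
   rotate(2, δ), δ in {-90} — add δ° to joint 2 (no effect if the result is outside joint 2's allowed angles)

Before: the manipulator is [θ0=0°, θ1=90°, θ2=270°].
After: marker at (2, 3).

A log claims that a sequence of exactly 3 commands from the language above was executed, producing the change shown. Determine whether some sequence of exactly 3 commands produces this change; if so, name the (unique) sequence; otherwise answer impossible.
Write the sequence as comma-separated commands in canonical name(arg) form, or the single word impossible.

rotate(2, -90), rotate(2, -90), rotate(2, -90)

begin: [θ0=0°, θ1=90°, θ2=270°]
1. rotate(2, -90) → [θ0=0°, θ1=90°, θ2=180°]
2. rotate(2, -90) → [θ0=0°, θ1=90°, θ2=90°]
3. rotate(2, -90) → [θ0=0°, θ1=90°, θ2=0°]
no other 3-command option fits: unique.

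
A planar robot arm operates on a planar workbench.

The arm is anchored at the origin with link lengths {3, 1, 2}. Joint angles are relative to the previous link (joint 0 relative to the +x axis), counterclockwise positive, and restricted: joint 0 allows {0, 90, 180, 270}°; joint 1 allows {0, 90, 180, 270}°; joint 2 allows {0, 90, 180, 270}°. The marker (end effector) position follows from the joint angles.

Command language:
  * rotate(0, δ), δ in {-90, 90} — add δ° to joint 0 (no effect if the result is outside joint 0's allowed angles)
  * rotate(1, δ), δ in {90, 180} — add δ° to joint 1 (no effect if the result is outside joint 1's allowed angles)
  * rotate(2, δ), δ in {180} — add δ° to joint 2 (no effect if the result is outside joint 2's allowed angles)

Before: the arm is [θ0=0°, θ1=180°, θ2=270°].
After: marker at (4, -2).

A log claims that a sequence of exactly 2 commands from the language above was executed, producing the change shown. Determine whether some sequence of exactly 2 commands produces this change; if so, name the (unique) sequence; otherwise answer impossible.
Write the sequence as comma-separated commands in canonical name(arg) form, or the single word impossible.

initial: [θ0=0°, θ1=180°, θ2=270°]
[1] after rotate(1, 90): [θ0=0°, θ1=270°, θ2=270°]
[2] after rotate(1, 90): [θ0=0°, θ1=0°, θ2=270°]
uniquely the one of 25 2-step routes that fits.

rotate(1, 90), rotate(1, 90)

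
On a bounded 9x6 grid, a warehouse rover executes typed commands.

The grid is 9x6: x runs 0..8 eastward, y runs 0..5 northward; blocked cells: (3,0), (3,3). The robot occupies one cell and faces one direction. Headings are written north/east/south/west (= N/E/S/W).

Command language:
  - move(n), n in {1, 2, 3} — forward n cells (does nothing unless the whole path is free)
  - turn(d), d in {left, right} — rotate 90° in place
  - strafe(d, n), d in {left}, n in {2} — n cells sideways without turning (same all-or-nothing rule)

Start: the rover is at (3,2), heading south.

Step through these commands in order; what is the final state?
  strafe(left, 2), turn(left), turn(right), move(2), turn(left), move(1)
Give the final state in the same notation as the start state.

begin: at (3,2), heading south
1. strafe(left, 2) → at (5,2), heading south
2. turn(left) → at (5,2), heading east
3. turn(right) → at (5,2), heading south
4. move(2) → at (5,0), heading south
5. turn(left) → at (5,0), heading east
6. move(1) → at (6,0), heading east

at (6,0), heading east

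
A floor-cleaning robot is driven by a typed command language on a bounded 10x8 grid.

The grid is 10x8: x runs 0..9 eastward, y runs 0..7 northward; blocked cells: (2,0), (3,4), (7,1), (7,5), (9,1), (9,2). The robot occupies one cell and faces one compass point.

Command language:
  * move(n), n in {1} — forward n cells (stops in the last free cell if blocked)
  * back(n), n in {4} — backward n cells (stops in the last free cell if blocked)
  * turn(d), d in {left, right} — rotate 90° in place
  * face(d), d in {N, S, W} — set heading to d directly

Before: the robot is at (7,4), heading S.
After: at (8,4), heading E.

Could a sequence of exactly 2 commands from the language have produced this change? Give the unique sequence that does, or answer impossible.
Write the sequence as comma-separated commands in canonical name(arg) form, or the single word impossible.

key: cell and facing (now E) both changed — the 2 commands mix motion and turning
t0: at (7,4), heading S
1. turn(left) → at (7,4), heading E
2. move(1) → at (8,4), heading E
uniquely the one of 49 2-step routes that fits.

turn(left), move(1)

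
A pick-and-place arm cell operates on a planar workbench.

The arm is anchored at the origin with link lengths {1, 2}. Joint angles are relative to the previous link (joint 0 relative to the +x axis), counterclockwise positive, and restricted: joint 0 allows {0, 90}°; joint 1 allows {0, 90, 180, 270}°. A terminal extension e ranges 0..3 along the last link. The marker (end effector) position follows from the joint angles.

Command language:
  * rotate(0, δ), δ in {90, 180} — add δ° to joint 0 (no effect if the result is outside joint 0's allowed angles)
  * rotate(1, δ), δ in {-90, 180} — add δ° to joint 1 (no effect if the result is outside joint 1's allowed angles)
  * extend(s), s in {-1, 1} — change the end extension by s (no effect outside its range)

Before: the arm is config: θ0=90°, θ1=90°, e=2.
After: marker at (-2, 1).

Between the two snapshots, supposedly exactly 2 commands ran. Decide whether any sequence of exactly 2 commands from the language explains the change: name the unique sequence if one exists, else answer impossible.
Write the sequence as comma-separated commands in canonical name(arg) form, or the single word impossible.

extend(-1), extend(-1)

initial: config: θ0=90°, θ1=90°, e=2
step 1 (extend(-1)): config: θ0=90°, θ1=90°, e=1
step 2 (extend(-1)): config: θ0=90°, θ1=90°, e=0
no other 2-command option fits: unique.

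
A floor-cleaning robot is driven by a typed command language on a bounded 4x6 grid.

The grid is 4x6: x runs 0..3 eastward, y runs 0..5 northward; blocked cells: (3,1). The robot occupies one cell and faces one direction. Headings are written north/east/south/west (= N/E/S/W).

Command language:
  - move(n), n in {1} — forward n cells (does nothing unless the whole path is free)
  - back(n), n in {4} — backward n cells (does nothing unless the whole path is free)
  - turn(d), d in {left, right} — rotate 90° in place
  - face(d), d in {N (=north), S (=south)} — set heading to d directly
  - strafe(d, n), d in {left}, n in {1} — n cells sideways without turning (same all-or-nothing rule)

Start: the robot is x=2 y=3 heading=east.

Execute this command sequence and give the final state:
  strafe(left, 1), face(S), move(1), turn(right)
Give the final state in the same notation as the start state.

begin: x=2 y=3 heading=east
[1] after strafe(left, 1): x=2 y=4 heading=east
[2] after face(S): x=2 y=4 heading=south
[3] after move(1): x=2 y=3 heading=south
[4] after turn(right): x=2 y=3 heading=west

x=2 y=3 heading=west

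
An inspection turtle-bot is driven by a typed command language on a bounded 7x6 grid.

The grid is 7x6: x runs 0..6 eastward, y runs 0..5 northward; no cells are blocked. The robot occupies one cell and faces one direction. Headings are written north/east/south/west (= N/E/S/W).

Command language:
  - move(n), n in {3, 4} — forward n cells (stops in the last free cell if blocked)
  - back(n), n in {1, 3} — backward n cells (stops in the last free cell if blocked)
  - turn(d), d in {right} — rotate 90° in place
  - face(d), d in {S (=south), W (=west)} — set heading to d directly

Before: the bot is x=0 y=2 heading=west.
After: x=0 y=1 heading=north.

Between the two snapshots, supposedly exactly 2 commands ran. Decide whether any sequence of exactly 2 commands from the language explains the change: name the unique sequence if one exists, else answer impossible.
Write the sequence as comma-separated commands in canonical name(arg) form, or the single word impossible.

key: order matters: swapping turn(right) and back(1) lands elsewhere
initial: x=0 y=2 heading=west
[1] after turn(right): x=0 y=2 heading=north
[2] after back(1): x=0 y=1 heading=north
all 49 alternatives checked — unique.

turn(right), back(1)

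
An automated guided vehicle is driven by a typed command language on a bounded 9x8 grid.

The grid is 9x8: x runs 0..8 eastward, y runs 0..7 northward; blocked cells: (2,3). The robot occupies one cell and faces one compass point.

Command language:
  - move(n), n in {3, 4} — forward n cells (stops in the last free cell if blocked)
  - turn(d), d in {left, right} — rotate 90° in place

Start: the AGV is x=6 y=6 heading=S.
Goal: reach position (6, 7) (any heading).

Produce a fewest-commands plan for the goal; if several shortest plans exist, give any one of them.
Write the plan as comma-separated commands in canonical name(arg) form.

turn(right), turn(right), move(3)

start: x=6 y=6 heading=S
step 1 (turn(right)): x=6 y=6 heading=W
step 2 (turn(right)): x=6 y=6 heading=N
step 3 (move(3)): x=6 y=7 heading=N
minimal: 3 command(s), checked below 3.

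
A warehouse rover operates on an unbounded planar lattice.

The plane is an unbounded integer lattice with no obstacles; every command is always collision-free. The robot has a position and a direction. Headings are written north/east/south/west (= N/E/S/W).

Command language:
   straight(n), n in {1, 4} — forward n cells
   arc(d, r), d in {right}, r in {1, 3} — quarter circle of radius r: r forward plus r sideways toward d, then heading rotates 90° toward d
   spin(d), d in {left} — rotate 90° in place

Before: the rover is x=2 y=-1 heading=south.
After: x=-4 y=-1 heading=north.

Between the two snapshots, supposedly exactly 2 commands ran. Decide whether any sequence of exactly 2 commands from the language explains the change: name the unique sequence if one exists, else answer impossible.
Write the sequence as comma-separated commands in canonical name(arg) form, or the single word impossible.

arc(right, 3), arc(right, 3)

key: position moved to (-4,-1) AND the heading swung to N — translation plus rotation needed
begin: x=2 y=-1 heading=south
[1] after arc(right, 3): x=-1 y=-4 heading=west
[2] after arc(right, 3): x=-4 y=-1 heading=north
uniquely the one of 25 2-step routes that fits.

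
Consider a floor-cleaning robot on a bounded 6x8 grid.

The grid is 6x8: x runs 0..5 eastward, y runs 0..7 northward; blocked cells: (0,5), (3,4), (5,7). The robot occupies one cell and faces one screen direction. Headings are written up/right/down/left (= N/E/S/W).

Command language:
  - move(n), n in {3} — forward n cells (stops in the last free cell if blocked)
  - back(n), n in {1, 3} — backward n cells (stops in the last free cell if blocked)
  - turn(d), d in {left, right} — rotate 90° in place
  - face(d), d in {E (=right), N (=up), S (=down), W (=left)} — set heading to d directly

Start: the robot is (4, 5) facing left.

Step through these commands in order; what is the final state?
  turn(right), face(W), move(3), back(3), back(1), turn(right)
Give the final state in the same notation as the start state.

begin: (4, 5) facing left
[1] after turn(right): (4, 5) facing up
[2] after face(W): (4, 5) facing left
[3] after move(3): (1, 5) facing left
[4] after back(3): (4, 5) facing left
[5] after back(1): (5, 5) facing left
[6] after turn(right): (5, 5) facing up

(5, 5) facing up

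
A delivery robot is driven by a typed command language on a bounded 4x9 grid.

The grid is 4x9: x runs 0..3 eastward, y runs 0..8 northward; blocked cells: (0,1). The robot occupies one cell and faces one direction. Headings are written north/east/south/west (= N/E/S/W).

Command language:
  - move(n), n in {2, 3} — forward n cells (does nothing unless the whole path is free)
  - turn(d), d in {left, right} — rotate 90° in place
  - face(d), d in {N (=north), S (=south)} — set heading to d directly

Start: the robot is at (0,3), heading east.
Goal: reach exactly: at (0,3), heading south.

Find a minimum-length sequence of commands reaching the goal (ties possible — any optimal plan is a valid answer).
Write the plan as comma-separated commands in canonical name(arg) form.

turn(right)

start: at (0,3), heading east
1. turn(right) → at (0,3), heading south
shorter routes all fall short; 1 is best.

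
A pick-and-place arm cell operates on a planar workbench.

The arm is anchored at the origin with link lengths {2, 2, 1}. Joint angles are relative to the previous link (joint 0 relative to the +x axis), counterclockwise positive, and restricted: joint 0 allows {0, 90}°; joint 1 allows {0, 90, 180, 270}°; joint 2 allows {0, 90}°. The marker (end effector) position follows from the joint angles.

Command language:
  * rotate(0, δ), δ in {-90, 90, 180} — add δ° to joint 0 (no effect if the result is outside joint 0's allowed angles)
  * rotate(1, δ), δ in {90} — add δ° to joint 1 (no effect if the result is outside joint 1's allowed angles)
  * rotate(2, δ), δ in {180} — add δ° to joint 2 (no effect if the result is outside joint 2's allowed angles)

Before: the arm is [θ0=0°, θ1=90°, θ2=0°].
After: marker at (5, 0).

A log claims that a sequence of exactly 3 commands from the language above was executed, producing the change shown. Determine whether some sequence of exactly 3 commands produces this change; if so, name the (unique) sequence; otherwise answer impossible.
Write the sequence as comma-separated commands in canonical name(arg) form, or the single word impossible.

t0: [θ0=0°, θ1=90°, θ2=0°]
[1] after rotate(1, 90): [θ0=0°, θ1=180°, θ2=0°]
[2] after rotate(1, 90): [θ0=0°, θ1=270°, θ2=0°]
[3] after rotate(1, 90): [θ0=0°, θ1=0°, θ2=0°]
no rival 3-sequence matches.

rotate(1, 90), rotate(1, 90), rotate(1, 90)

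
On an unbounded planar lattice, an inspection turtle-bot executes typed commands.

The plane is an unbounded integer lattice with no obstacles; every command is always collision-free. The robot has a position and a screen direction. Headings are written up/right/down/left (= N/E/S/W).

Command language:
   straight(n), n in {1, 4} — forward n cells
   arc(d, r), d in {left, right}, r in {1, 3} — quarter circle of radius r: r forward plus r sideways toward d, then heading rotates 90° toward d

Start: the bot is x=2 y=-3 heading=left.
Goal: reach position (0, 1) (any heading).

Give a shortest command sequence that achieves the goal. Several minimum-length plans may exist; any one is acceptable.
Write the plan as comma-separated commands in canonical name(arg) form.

arc(right, 3), arc(right, 1)

start: x=2 y=-3 heading=left
1. arc(right, 3) → x=-1 y=0 heading=up
2. arc(right, 1) → x=0 y=1 heading=right
shorter routes all fall short; 2 is best.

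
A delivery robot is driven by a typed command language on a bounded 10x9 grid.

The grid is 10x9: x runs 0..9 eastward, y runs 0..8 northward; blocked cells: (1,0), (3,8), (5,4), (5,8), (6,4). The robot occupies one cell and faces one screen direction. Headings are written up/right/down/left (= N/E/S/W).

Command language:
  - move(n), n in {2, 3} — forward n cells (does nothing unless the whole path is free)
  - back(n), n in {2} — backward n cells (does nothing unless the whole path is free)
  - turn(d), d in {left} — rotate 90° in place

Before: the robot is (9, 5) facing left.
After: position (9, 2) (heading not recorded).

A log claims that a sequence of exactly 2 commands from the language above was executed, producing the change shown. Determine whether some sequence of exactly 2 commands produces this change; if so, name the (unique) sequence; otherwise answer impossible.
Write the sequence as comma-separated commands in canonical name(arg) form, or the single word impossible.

turn(left), move(3)

key: running move(3) before turn(left) would end elsewhere — order is forced
t0: (9, 5) facing left
[1] after turn(left): (9, 5) facing down
[2] after move(3): (9, 2) facing down
all 16 alternatives checked — unique.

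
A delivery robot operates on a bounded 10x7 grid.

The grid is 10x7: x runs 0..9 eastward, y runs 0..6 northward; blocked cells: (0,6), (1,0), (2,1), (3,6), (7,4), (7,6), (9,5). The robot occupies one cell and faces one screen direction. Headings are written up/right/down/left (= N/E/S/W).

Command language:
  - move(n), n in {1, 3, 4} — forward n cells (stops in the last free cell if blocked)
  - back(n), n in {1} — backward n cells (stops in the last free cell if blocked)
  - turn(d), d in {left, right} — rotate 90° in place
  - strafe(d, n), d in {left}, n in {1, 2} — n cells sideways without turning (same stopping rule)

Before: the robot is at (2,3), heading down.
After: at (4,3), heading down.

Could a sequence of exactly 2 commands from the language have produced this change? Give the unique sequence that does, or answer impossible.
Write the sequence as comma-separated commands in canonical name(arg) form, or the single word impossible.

strafe(left, 1), strafe(left, 1)

key: heading stays S — no command in the sequence turns
begin: at (2,3), heading down
[1] after strafe(left, 1): at (3,3), heading down
[2] after strafe(left, 1): at (4,3), heading down
no rival 2-sequence matches.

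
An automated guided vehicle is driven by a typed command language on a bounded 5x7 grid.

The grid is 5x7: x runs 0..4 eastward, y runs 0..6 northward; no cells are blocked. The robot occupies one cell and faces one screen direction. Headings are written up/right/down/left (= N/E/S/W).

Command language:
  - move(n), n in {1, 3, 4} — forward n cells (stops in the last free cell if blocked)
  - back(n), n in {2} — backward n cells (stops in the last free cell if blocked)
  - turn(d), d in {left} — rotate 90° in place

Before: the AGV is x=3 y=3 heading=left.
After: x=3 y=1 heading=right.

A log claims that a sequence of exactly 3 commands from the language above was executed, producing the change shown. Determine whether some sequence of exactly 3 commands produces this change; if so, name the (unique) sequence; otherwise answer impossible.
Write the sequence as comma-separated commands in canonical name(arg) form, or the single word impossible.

impossible

no 3-step route produces this change.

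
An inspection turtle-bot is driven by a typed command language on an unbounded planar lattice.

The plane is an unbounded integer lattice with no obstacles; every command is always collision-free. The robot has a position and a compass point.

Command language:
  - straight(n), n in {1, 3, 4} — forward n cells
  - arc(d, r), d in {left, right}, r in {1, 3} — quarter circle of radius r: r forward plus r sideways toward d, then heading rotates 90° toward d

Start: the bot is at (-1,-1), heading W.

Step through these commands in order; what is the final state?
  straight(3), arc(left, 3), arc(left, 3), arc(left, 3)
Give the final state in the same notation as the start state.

at (-1,-4), heading N

start: at (-1,-1), heading W
[1] after straight(3): at (-4,-1), heading W
[2] after arc(left, 3): at (-7,-4), heading S
[3] after arc(left, 3): at (-4,-7), heading E
[4] after arc(left, 3): at (-1,-4), heading N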